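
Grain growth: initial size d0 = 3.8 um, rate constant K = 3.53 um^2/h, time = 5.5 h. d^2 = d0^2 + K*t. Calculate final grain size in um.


d^2 = 3.8^2 + 3.53*5.5 = 33.855
d = sqrt(33.855) = 5.82 um

5.82


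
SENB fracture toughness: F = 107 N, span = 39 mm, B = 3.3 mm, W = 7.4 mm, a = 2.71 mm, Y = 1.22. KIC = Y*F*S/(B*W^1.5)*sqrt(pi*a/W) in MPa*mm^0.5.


KIC = 1.22*107*39/(3.3*7.4^1.5)*sqrt(pi*2.71/7.4) = 82.2

82.2


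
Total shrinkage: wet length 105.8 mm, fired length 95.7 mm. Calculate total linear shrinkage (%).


TS = (105.8 - 95.7) / 105.8 * 100 = 9.55%

9.55


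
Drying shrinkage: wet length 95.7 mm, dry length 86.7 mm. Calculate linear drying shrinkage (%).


DS = (95.7 - 86.7) / 95.7 * 100 = 9.4%

9.4


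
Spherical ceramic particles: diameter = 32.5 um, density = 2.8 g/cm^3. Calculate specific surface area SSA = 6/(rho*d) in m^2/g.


SSA = 6 / (2.8 * 32.5) = 0.066 m^2/g

0.066


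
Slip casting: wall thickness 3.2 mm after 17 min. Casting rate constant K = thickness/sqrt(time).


K = 3.2 / sqrt(17) = 3.2 / 4.1231 = 0.776 mm/min^0.5

0.776


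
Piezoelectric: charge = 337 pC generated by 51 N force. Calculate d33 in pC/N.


d33 = 337 / 51 = 6.6 pC/N

6.6


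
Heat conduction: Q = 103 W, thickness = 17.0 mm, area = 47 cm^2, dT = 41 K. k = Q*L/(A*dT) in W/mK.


k = 103*17.0/1000/(47/10000*41) = 9.09 W/mK

9.09


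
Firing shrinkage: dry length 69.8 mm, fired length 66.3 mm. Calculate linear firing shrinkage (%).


FS = (69.8 - 66.3) / 69.8 * 100 = 5.01%

5.01


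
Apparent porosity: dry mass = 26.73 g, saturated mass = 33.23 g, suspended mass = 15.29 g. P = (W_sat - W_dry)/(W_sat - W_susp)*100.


P = (33.23 - 26.73) / (33.23 - 15.29) * 100 = 6.5 / 17.94 * 100 = 36.2%

36.2


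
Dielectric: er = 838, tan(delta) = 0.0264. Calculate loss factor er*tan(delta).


Loss = 838 * 0.0264 = 22.123

22.123


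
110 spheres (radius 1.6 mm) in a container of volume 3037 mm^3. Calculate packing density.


V_sphere = 4/3*pi*1.6^3 = 17.1573 mm^3
Total V = 110*17.1573 = 1887.303 mm^3
PD = 1887.303 / 3037 = 0.621

0.621


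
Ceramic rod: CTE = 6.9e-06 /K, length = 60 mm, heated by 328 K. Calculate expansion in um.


dL = 6.9e-06 * 60 * 328 * 1000 = 135.792 um

135.792


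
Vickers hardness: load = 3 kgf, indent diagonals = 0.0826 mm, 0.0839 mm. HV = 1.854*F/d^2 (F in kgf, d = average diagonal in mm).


d_avg = (0.0826+0.0839)/2 = 0.08325 mm
HV = 1.854*3/0.08325^2 = 803

803


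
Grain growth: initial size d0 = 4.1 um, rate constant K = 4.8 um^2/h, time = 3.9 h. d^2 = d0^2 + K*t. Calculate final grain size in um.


d^2 = 4.1^2 + 4.8*3.9 = 35.53
d = sqrt(35.53) = 5.96 um

5.96


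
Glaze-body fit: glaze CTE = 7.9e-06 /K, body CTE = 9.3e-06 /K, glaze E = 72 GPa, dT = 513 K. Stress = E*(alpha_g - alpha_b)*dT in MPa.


Stress = 72*1000*(7.9e-06 - 9.3e-06)*513 = -51.7 MPa

-51.7


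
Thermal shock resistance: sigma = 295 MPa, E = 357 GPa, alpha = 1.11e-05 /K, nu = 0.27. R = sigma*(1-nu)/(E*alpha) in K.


R = 295*(1-0.27)/(357*1000*1.11e-05) = 54 K

54


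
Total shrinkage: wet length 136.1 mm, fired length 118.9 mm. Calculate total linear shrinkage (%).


TS = (136.1 - 118.9) / 136.1 * 100 = 12.64%

12.64


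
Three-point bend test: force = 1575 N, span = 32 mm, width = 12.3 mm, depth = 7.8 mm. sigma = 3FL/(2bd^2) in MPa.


sigma = 3*1575*32/(2*12.3*7.8^2) = 101.0 MPa

101.0


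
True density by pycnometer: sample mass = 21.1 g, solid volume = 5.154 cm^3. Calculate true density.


TD = 21.1 / 5.154 = 4.094 g/cm^3

4.094


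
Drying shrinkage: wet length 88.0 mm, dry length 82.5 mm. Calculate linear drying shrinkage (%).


DS = (88.0 - 82.5) / 88.0 * 100 = 6.25%

6.25


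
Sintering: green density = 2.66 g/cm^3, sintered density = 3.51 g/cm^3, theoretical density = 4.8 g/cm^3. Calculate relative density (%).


Relative = 3.51 / 4.8 * 100 = 73.1%

73.1


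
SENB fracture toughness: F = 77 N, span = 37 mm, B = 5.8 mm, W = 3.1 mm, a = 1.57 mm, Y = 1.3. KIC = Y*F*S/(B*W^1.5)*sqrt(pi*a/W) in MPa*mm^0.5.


KIC = 1.3*77*37/(5.8*3.1^1.5)*sqrt(pi*1.57/3.1) = 147.57

147.57


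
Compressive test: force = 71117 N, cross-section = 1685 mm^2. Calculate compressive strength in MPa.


CS = 71117 / 1685 = 42.2 MPa

42.2


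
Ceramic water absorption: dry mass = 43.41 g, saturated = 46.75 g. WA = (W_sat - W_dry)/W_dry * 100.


WA = (46.75 - 43.41) / 43.41 * 100 = 7.69%

7.69


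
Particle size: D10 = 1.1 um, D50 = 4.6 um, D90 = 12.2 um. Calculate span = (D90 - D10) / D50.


Span = (12.2 - 1.1) / 4.6 = 11.1 / 4.6 = 2.413

2.413


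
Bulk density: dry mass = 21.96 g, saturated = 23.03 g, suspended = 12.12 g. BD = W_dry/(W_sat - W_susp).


BD = 21.96 / (23.03 - 12.12) = 21.96 / 10.91 = 2.013 g/cm^3

2.013


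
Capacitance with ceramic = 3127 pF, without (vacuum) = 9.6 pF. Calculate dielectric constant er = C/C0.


er = 3127 / 9.6 = 325.73

325.73


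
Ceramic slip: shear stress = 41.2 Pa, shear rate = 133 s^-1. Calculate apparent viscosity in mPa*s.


eta = tau/gamma * 1000 = 41.2/133 * 1000 = 309.8 mPa*s

309.8


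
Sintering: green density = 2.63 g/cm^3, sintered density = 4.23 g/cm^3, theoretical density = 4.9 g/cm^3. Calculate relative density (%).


Relative = 4.23 / 4.9 * 100 = 86.3%

86.3


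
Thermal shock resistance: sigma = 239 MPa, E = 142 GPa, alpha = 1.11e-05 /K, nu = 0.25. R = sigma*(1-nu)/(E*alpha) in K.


R = 239*(1-0.25)/(142*1000*1.11e-05) = 114 K

114


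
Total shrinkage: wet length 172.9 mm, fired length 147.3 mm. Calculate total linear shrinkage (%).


TS = (172.9 - 147.3) / 172.9 * 100 = 14.81%

14.81


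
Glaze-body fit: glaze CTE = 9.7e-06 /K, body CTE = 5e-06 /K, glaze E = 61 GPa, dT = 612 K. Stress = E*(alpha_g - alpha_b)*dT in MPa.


Stress = 61*1000*(9.7e-06 - 5e-06)*612 = 175.5 MPa

175.5


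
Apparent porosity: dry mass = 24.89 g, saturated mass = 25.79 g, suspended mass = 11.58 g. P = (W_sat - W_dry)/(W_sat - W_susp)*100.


P = (25.79 - 24.89) / (25.79 - 11.58) * 100 = 0.9 / 14.21 * 100 = 6.3%

6.3


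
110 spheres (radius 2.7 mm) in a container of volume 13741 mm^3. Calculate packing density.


V_sphere = 4/3*pi*2.7^3 = 82.448 mm^3
Total V = 110*82.448 = 9069.28 mm^3
PD = 9069.28 / 13741 = 0.66

0.66


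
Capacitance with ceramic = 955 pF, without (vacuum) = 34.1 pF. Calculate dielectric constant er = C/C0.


er = 955 / 34.1 = 28.01

28.01


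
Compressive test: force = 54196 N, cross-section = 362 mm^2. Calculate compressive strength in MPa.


CS = 54196 / 362 = 149.7 MPa

149.7


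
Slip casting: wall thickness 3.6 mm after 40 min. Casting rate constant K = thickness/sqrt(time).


K = 3.6 / sqrt(40) = 3.6 / 6.3246 = 0.569 mm/min^0.5

0.569


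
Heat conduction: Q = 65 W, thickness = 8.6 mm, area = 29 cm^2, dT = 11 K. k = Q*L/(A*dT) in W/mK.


k = 65*8.6/1000/(29/10000*11) = 17.52 W/mK

17.52


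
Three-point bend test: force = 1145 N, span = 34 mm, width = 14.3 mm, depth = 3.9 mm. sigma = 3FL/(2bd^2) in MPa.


sigma = 3*1145*34/(2*14.3*3.9^2) = 268.5 MPa

268.5


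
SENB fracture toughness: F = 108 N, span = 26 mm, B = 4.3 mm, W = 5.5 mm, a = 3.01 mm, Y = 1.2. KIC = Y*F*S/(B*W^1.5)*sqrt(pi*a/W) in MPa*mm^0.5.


KIC = 1.2*108*26/(4.3*5.5^1.5)*sqrt(pi*3.01/5.5) = 79.66

79.66


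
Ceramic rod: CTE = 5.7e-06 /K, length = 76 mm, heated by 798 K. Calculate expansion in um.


dL = 5.7e-06 * 76 * 798 * 1000 = 345.694 um

345.694


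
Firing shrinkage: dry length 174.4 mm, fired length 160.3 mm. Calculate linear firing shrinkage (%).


FS = (174.4 - 160.3) / 174.4 * 100 = 8.08%

8.08


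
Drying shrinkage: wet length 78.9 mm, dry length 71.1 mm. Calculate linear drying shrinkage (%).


DS = (78.9 - 71.1) / 78.9 * 100 = 9.89%

9.89


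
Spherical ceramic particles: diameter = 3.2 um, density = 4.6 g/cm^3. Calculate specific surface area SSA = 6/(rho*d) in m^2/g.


SSA = 6 / (4.6 * 3.2) = 0.408 m^2/g

0.408


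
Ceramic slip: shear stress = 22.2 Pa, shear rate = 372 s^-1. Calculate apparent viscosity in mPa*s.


eta = tau/gamma * 1000 = 22.2/372 * 1000 = 59.7 mPa*s

59.7


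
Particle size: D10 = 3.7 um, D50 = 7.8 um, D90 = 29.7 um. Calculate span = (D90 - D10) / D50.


Span = (29.7 - 3.7) / 7.8 = 26.0 / 7.8 = 3.333

3.333


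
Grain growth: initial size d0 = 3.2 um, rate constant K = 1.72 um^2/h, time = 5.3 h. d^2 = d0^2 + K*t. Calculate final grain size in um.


d^2 = 3.2^2 + 1.72*5.3 = 19.356
d = sqrt(19.356) = 4.4 um

4.4


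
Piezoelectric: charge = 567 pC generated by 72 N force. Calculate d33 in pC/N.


d33 = 567 / 72 = 7.9 pC/N

7.9


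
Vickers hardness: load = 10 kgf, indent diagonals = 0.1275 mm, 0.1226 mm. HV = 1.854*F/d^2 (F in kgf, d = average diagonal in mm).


d_avg = (0.1275+0.1226)/2 = 0.12505 mm
HV = 1.854*10/0.12505^2 = 1186

1186


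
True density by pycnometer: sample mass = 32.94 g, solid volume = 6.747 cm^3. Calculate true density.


TD = 32.94 / 6.747 = 4.882 g/cm^3

4.882


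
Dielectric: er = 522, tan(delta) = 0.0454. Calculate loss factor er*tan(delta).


Loss = 522 * 0.0454 = 23.699

23.699


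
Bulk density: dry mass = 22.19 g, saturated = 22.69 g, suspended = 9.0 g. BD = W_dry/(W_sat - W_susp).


BD = 22.19 / (22.69 - 9.0) = 22.19 / 13.69 = 1.621 g/cm^3

1.621


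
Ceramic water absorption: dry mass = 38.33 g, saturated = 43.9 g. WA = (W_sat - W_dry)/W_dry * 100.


WA = (43.9 - 38.33) / 38.33 * 100 = 14.53%

14.53


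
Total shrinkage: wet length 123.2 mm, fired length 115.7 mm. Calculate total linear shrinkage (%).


TS = (123.2 - 115.7) / 123.2 * 100 = 6.09%

6.09


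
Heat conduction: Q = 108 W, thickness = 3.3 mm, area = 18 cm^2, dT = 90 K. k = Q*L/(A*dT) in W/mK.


k = 108*3.3/1000/(18/10000*90) = 2.2 W/mK

2.2


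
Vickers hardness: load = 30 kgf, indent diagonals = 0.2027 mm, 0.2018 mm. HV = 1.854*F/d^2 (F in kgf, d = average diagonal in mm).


d_avg = (0.2027+0.2018)/2 = 0.20225 mm
HV = 1.854*30/0.20225^2 = 1360

1360


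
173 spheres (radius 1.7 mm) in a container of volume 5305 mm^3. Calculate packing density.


V_sphere = 4/3*pi*1.7^3 = 20.5795 mm^3
Total V = 173*20.5795 = 3560.2535 mm^3
PD = 3560.2535 / 5305 = 0.671

0.671


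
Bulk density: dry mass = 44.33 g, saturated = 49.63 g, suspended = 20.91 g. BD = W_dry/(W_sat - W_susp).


BD = 44.33 / (49.63 - 20.91) = 44.33 / 28.72 = 1.544 g/cm^3

1.544


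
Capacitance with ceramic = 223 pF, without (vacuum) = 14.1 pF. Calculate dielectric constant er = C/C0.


er = 223 / 14.1 = 15.82

15.82


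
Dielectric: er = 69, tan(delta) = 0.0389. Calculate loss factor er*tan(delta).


Loss = 69 * 0.0389 = 2.684

2.684


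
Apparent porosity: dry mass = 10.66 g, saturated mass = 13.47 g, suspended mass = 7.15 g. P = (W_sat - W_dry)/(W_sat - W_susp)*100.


P = (13.47 - 10.66) / (13.47 - 7.15) * 100 = 2.81 / 6.32 * 100 = 44.5%

44.5


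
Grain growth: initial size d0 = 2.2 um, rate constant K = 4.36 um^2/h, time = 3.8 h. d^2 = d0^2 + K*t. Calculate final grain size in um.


d^2 = 2.2^2 + 4.36*3.8 = 21.408
d = sqrt(21.408) = 4.63 um

4.63


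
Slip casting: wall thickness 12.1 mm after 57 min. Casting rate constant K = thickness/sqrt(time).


K = 12.1 / sqrt(57) = 12.1 / 7.5498 = 1.603 mm/min^0.5

1.603


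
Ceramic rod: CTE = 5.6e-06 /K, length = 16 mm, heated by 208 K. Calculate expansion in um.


dL = 5.6e-06 * 16 * 208 * 1000 = 18.637 um

18.637


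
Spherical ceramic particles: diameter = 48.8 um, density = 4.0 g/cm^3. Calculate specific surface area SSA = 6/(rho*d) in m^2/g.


SSA = 6 / (4.0 * 48.8) = 0.031 m^2/g

0.031


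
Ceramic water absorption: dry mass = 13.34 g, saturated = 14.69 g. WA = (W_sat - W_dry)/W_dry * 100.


WA = (14.69 - 13.34) / 13.34 * 100 = 10.12%

10.12


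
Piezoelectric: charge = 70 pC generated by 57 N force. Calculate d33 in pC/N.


d33 = 70 / 57 = 1.2 pC/N

1.2


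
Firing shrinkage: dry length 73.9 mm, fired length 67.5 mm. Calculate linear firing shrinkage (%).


FS = (73.9 - 67.5) / 73.9 * 100 = 8.66%

8.66


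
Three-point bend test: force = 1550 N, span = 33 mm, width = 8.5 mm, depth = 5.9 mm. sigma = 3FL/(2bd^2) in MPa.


sigma = 3*1550*33/(2*8.5*5.9^2) = 259.3 MPa

259.3


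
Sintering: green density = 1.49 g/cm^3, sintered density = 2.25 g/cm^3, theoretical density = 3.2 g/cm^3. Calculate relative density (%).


Relative = 2.25 / 3.2 * 100 = 70.3%

70.3


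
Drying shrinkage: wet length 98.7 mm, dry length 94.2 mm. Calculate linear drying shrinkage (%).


DS = (98.7 - 94.2) / 98.7 * 100 = 4.56%

4.56


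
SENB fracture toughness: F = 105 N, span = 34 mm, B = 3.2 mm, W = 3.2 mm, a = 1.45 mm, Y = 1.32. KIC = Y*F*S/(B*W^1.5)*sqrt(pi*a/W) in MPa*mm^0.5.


KIC = 1.32*105*34/(3.2*3.2^1.5)*sqrt(pi*1.45/3.2) = 306.94

306.94


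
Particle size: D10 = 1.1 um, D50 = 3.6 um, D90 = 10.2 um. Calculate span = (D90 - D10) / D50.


Span = (10.2 - 1.1) / 3.6 = 9.1 / 3.6 = 2.528

2.528


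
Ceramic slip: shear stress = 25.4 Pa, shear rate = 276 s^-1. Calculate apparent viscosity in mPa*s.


eta = tau/gamma * 1000 = 25.4/276 * 1000 = 92.0 mPa*s

92.0


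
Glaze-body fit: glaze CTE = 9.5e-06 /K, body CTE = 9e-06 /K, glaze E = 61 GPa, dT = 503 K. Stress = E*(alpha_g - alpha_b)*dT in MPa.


Stress = 61*1000*(9.5e-06 - 9e-06)*503 = 15.3 MPa

15.3


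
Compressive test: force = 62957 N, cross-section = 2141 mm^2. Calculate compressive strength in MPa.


CS = 62957 / 2141 = 29.4 MPa

29.4


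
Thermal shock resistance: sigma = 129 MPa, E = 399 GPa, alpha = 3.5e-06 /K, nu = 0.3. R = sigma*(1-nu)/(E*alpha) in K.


R = 129*(1-0.3)/(399*1000*3.5e-06) = 65 K

65


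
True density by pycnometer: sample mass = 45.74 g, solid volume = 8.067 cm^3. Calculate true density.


TD = 45.74 / 8.067 = 5.67 g/cm^3

5.67


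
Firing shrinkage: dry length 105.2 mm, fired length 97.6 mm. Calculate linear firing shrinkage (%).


FS = (105.2 - 97.6) / 105.2 * 100 = 7.22%

7.22


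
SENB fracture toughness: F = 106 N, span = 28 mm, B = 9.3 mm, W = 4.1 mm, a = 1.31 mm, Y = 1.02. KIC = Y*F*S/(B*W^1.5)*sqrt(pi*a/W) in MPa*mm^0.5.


KIC = 1.02*106*28/(9.3*4.1^1.5)*sqrt(pi*1.31/4.1) = 39.28

39.28


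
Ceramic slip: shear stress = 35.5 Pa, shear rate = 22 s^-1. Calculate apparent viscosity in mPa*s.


eta = tau/gamma * 1000 = 35.5/22 * 1000 = 1613.6 mPa*s

1613.6


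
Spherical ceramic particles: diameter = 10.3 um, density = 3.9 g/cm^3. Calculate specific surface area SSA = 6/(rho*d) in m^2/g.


SSA = 6 / (3.9 * 10.3) = 0.149 m^2/g

0.149


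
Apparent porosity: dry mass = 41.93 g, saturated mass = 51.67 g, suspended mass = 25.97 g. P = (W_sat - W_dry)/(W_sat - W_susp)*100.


P = (51.67 - 41.93) / (51.67 - 25.97) * 100 = 9.74 / 25.7 * 100 = 37.9%

37.9


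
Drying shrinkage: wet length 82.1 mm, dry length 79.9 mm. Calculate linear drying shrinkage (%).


DS = (82.1 - 79.9) / 82.1 * 100 = 2.68%

2.68


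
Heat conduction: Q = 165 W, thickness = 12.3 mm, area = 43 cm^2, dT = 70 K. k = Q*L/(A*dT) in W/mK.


k = 165*12.3/1000/(43/10000*70) = 6.74 W/mK

6.74


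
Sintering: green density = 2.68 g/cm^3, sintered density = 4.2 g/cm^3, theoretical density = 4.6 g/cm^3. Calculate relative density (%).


Relative = 4.2 / 4.6 * 100 = 91.3%

91.3


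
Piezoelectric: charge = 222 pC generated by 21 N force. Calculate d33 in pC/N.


d33 = 222 / 21 = 10.6 pC/N

10.6


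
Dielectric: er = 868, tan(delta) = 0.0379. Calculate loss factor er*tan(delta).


Loss = 868 * 0.0379 = 32.897

32.897


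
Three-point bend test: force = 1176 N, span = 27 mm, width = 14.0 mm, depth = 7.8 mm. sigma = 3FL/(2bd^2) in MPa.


sigma = 3*1176*27/(2*14.0*7.8^2) = 55.9 MPa

55.9


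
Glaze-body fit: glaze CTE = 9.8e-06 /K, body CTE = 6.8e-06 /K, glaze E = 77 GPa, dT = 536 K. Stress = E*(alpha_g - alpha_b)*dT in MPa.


Stress = 77*1000*(9.8e-06 - 6.8e-06)*536 = 123.8 MPa

123.8


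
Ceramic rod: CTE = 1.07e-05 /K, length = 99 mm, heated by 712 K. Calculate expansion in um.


dL = 1.07e-05 * 99 * 712 * 1000 = 754.222 um

754.222


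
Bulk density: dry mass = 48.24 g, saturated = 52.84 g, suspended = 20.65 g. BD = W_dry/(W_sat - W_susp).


BD = 48.24 / (52.84 - 20.65) = 48.24 / 32.19 = 1.499 g/cm^3

1.499


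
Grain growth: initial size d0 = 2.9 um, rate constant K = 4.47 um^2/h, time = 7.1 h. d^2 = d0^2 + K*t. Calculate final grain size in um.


d^2 = 2.9^2 + 4.47*7.1 = 40.147
d = sqrt(40.147) = 6.34 um

6.34


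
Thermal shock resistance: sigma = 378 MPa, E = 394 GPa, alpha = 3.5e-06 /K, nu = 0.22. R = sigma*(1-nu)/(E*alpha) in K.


R = 378*(1-0.22)/(394*1000*3.5e-06) = 214 K

214


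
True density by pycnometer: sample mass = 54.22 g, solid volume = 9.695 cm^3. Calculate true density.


TD = 54.22 / 9.695 = 5.593 g/cm^3

5.593


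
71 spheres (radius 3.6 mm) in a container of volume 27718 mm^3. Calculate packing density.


V_sphere = 4/3*pi*3.6^3 = 195.4322 mm^3
Total V = 71*195.4322 = 13875.6862 mm^3
PD = 13875.6862 / 27718 = 0.501

0.501


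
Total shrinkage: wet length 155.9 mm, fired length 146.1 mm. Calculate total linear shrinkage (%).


TS = (155.9 - 146.1) / 155.9 * 100 = 6.29%

6.29


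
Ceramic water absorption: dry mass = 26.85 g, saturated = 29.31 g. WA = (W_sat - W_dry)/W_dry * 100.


WA = (29.31 - 26.85) / 26.85 * 100 = 9.16%

9.16


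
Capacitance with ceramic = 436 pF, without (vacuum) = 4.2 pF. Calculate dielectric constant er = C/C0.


er = 436 / 4.2 = 103.81

103.81


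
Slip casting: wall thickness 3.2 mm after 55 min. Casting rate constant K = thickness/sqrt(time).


K = 3.2 / sqrt(55) = 3.2 / 7.4162 = 0.431 mm/min^0.5

0.431


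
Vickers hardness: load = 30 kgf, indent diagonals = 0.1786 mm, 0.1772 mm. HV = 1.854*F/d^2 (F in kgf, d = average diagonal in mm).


d_avg = (0.1786+0.1772)/2 = 0.1779 mm
HV = 1.854*30/0.1779^2 = 1757

1757


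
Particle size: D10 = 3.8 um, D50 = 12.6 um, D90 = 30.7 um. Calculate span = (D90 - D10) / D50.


Span = (30.7 - 3.8) / 12.6 = 26.9 / 12.6 = 2.135

2.135


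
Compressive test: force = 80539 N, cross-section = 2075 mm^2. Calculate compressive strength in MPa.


CS = 80539 / 2075 = 38.8 MPa

38.8


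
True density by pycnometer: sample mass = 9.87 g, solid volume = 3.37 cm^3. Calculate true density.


TD = 9.87 / 3.37 = 2.929 g/cm^3

2.929


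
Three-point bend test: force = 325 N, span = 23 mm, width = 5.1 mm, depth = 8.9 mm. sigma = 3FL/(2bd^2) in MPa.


sigma = 3*325*23/(2*5.1*8.9^2) = 27.8 MPa

27.8


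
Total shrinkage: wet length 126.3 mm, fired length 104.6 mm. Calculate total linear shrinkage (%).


TS = (126.3 - 104.6) / 126.3 * 100 = 17.18%

17.18


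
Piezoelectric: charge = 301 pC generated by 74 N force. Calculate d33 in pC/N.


d33 = 301 / 74 = 4.1 pC/N

4.1


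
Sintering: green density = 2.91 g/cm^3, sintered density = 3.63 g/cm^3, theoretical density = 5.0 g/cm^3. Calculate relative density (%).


Relative = 3.63 / 5.0 * 100 = 72.6%

72.6


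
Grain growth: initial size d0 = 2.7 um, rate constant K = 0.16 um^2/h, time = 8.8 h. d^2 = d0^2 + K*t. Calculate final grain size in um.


d^2 = 2.7^2 + 0.16*8.8 = 8.698
d = sqrt(8.698) = 2.95 um

2.95


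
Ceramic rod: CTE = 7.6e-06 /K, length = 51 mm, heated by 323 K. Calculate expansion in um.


dL = 7.6e-06 * 51 * 323 * 1000 = 125.195 um

125.195


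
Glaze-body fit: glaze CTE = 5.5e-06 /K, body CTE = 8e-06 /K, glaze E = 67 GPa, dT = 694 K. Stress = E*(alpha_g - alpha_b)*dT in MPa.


Stress = 67*1000*(5.5e-06 - 8e-06)*694 = -116.2 MPa

-116.2


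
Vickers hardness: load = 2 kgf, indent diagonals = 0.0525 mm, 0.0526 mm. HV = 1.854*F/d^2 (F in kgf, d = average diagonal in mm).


d_avg = (0.0525+0.0526)/2 = 0.05255 mm
HV = 1.854*2/0.05255^2 = 1343

1343


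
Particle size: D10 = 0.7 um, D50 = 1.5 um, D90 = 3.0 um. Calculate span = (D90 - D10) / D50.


Span = (3.0 - 0.7) / 1.5 = 2.3 / 1.5 = 1.533

1.533


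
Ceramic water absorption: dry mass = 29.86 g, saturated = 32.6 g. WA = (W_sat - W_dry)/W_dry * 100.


WA = (32.6 - 29.86) / 29.86 * 100 = 9.18%

9.18


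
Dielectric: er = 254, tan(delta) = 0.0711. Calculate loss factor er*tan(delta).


Loss = 254 * 0.0711 = 18.059

18.059


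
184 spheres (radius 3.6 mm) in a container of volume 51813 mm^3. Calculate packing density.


V_sphere = 4/3*pi*3.6^3 = 195.4322 mm^3
Total V = 184*195.4322 = 35959.5248 mm^3
PD = 35959.5248 / 51813 = 0.694

0.694


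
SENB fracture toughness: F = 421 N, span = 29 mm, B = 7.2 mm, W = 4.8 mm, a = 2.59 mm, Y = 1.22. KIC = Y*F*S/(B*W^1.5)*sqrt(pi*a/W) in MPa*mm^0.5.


KIC = 1.22*421*29/(7.2*4.8^1.5)*sqrt(pi*2.59/4.8) = 256.12

256.12


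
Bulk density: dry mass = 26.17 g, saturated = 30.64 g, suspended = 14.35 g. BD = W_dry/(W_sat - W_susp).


BD = 26.17 / (30.64 - 14.35) = 26.17 / 16.29 = 1.607 g/cm^3

1.607


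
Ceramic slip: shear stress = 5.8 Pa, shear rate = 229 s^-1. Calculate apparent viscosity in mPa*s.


eta = tau/gamma * 1000 = 5.8/229 * 1000 = 25.3 mPa*s

25.3


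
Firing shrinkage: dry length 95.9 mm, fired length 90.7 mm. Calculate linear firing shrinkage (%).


FS = (95.9 - 90.7) / 95.9 * 100 = 5.42%

5.42


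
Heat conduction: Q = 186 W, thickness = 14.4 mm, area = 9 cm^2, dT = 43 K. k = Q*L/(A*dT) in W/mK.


k = 186*14.4/1000/(9/10000*43) = 69.21 W/mK

69.21


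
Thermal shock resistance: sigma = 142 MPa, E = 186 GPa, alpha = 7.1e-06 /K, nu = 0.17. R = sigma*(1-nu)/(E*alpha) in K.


R = 142*(1-0.17)/(186*1000*7.1e-06) = 89 K

89


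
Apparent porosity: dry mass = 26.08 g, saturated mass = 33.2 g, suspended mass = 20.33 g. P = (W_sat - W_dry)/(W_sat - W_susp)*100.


P = (33.2 - 26.08) / (33.2 - 20.33) * 100 = 7.12 / 12.87 * 100 = 55.3%

55.3


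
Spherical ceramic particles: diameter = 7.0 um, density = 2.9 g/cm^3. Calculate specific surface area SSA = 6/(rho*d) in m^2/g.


SSA = 6 / (2.9 * 7.0) = 0.296 m^2/g

0.296


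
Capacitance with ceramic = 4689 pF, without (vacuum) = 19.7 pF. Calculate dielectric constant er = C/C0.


er = 4689 / 19.7 = 238.02

238.02


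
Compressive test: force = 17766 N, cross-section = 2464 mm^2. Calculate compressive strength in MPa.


CS = 17766 / 2464 = 7.2 MPa

7.2


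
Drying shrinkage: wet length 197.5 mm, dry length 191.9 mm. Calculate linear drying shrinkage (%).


DS = (197.5 - 191.9) / 197.5 * 100 = 2.84%

2.84


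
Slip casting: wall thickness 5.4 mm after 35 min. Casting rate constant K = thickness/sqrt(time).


K = 5.4 / sqrt(35) = 5.4 / 5.9161 = 0.913 mm/min^0.5

0.913


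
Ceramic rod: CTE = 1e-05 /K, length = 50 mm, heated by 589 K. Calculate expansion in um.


dL = 1e-05 * 50 * 589 * 1000 = 294.5 um

294.5


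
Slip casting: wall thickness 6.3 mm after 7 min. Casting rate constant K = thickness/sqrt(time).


K = 6.3 / sqrt(7) = 6.3 / 2.6458 = 2.381 mm/min^0.5

2.381


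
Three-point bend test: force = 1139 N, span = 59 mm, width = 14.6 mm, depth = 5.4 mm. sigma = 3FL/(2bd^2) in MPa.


sigma = 3*1139*59/(2*14.6*5.4^2) = 236.8 MPa

236.8


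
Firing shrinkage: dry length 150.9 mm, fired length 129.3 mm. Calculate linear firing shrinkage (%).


FS = (150.9 - 129.3) / 150.9 * 100 = 14.31%

14.31


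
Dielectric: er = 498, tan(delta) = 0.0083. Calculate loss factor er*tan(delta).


Loss = 498 * 0.0083 = 4.133

4.133


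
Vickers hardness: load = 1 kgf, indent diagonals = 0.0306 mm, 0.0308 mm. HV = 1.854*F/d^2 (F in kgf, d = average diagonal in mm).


d_avg = (0.0306+0.0308)/2 = 0.0307 mm
HV = 1.854*1/0.0307^2 = 1967

1967


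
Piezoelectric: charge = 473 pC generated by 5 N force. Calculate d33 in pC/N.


d33 = 473 / 5 = 94.6 pC/N

94.6


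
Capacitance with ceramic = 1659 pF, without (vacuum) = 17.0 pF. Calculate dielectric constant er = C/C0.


er = 1659 / 17.0 = 97.59

97.59


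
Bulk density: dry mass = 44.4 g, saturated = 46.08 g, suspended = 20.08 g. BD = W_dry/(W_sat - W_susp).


BD = 44.4 / (46.08 - 20.08) = 44.4 / 26.0 = 1.708 g/cm^3

1.708


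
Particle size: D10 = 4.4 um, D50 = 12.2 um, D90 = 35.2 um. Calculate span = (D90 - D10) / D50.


Span = (35.2 - 4.4) / 12.2 = 30.8 / 12.2 = 2.525

2.525


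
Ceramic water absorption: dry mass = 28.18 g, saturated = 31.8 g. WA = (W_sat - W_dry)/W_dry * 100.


WA = (31.8 - 28.18) / 28.18 * 100 = 12.85%

12.85


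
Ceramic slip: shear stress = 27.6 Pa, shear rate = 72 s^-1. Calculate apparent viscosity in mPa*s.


eta = tau/gamma * 1000 = 27.6/72 * 1000 = 383.3 mPa*s

383.3


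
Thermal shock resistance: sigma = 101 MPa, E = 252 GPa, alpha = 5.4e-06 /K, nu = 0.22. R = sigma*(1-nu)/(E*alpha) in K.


R = 101*(1-0.22)/(252*1000*5.4e-06) = 58 K

58


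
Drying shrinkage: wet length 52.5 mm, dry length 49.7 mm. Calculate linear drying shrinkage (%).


DS = (52.5 - 49.7) / 52.5 * 100 = 5.33%

5.33


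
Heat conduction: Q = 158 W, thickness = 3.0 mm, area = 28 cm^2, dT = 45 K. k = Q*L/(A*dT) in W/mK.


k = 158*3.0/1000/(28/10000*45) = 3.76 W/mK

3.76


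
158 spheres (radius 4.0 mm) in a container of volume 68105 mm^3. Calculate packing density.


V_sphere = 4/3*pi*4.0^3 = 268.0826 mm^3
Total V = 158*268.0826 = 42357.0508 mm^3
PD = 42357.0508 / 68105 = 0.622

0.622


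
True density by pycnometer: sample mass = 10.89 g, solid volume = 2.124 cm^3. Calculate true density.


TD = 10.89 / 2.124 = 5.127 g/cm^3

5.127


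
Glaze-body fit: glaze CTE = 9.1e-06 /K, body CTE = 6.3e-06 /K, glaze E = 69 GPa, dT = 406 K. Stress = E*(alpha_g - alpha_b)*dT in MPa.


Stress = 69*1000*(9.1e-06 - 6.3e-06)*406 = 78.4 MPa

78.4


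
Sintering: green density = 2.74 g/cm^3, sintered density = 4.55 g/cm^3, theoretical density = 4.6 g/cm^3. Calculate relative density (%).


Relative = 4.55 / 4.6 * 100 = 98.9%

98.9


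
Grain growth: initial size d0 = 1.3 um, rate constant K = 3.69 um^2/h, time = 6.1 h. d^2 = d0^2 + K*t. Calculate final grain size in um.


d^2 = 1.3^2 + 3.69*6.1 = 24.199
d = sqrt(24.199) = 4.92 um

4.92


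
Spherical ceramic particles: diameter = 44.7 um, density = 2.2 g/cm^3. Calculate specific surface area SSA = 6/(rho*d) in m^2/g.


SSA = 6 / (2.2 * 44.7) = 0.061 m^2/g

0.061


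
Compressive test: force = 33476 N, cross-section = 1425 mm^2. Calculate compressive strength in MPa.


CS = 33476 / 1425 = 23.5 MPa

23.5


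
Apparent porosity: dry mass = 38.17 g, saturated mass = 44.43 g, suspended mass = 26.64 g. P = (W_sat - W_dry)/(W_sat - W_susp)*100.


P = (44.43 - 38.17) / (44.43 - 26.64) * 100 = 6.26 / 17.79 * 100 = 35.2%

35.2


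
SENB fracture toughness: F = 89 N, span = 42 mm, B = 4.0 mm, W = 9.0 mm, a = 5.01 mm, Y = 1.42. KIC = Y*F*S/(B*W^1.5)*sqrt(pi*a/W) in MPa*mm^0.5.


KIC = 1.42*89*42/(4.0*9.0^1.5)*sqrt(pi*5.01/9.0) = 64.99

64.99


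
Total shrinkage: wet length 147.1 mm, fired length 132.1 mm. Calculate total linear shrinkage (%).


TS = (147.1 - 132.1) / 147.1 * 100 = 10.2%

10.2


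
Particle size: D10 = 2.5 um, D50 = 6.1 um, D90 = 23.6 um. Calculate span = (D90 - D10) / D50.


Span = (23.6 - 2.5) / 6.1 = 21.1 / 6.1 = 3.459

3.459


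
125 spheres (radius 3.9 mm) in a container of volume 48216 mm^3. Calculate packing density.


V_sphere = 4/3*pi*3.9^3 = 248.4748 mm^3
Total V = 125*248.4748 = 31059.35 mm^3
PD = 31059.35 / 48216 = 0.644

0.644


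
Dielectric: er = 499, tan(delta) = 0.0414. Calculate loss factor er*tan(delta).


Loss = 499 * 0.0414 = 20.659

20.659


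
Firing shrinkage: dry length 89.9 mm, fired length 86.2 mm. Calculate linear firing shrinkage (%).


FS = (89.9 - 86.2) / 89.9 * 100 = 4.12%

4.12


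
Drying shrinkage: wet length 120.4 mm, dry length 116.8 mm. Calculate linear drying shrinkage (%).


DS = (120.4 - 116.8) / 120.4 * 100 = 2.99%

2.99


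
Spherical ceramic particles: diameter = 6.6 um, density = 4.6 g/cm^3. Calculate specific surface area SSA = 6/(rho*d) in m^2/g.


SSA = 6 / (4.6 * 6.6) = 0.198 m^2/g

0.198


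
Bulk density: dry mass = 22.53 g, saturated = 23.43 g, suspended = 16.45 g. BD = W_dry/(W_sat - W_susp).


BD = 22.53 / (23.43 - 16.45) = 22.53 / 6.98 = 3.228 g/cm^3

3.228


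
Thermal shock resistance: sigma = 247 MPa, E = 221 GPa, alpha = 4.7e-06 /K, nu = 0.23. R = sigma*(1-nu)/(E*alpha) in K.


R = 247*(1-0.23)/(221*1000*4.7e-06) = 183 K

183


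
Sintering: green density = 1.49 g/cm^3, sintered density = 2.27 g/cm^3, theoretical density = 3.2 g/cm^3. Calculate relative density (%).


Relative = 2.27 / 3.2 * 100 = 70.9%

70.9


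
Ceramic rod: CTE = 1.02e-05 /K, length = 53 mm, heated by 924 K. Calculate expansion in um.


dL = 1.02e-05 * 53 * 924 * 1000 = 499.514 um

499.514


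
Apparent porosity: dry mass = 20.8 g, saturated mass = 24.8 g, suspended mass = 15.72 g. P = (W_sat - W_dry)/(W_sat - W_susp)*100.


P = (24.8 - 20.8) / (24.8 - 15.72) * 100 = 4.0 / 9.08 * 100 = 44.1%

44.1


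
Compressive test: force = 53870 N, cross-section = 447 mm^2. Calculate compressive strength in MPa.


CS = 53870 / 447 = 120.5 MPa

120.5


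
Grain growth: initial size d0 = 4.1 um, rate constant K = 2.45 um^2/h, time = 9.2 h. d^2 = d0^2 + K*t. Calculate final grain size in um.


d^2 = 4.1^2 + 2.45*9.2 = 39.35
d = sqrt(39.35) = 6.27 um

6.27


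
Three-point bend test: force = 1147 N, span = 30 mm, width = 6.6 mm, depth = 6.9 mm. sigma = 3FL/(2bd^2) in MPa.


sigma = 3*1147*30/(2*6.6*6.9^2) = 164.3 MPa

164.3


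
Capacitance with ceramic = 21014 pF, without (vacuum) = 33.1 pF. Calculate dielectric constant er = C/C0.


er = 21014 / 33.1 = 634.86

634.86


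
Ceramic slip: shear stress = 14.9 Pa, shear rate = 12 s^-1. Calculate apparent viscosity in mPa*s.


eta = tau/gamma * 1000 = 14.9/12 * 1000 = 1241.7 mPa*s

1241.7


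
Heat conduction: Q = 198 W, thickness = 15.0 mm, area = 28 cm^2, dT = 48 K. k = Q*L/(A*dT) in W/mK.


k = 198*15.0/1000/(28/10000*48) = 22.1 W/mK

22.1


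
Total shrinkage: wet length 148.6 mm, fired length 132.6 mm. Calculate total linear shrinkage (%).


TS = (148.6 - 132.6) / 148.6 * 100 = 10.77%

10.77


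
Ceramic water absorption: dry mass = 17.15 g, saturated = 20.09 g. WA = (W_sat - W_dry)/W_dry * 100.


WA = (20.09 - 17.15) / 17.15 * 100 = 17.14%

17.14


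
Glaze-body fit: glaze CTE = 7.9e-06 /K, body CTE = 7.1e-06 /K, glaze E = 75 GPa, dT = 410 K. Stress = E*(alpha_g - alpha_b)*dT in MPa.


Stress = 75*1000*(7.9e-06 - 7.1e-06)*410 = 24.6 MPa

24.6


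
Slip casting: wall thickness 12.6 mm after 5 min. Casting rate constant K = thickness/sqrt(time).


K = 12.6 / sqrt(5) = 12.6 / 2.2361 = 5.635 mm/min^0.5

5.635


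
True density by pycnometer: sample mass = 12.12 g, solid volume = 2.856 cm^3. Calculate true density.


TD = 12.12 / 2.856 = 4.244 g/cm^3

4.244


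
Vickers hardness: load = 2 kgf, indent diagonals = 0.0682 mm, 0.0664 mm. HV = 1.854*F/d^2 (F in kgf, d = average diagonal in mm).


d_avg = (0.0682+0.0664)/2 = 0.0673 mm
HV = 1.854*2/0.0673^2 = 819

819


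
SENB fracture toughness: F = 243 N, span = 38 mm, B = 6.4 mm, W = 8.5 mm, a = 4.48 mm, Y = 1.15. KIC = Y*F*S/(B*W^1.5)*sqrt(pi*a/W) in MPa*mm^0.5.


KIC = 1.15*243*38/(6.4*8.5^1.5)*sqrt(pi*4.48/8.5) = 86.16

86.16


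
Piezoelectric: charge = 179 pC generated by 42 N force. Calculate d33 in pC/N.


d33 = 179 / 42 = 4.3 pC/N

4.3


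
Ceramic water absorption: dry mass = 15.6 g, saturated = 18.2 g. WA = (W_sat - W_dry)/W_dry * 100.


WA = (18.2 - 15.6) / 15.6 * 100 = 16.67%

16.67


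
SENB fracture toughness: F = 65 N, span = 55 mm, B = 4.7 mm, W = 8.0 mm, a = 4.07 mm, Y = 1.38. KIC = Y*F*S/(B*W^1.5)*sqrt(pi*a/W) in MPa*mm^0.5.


KIC = 1.38*65*55/(4.7*8.0^1.5)*sqrt(pi*4.07/8.0) = 58.65

58.65


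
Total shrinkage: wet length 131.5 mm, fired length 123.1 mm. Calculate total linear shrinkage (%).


TS = (131.5 - 123.1) / 131.5 * 100 = 6.39%

6.39


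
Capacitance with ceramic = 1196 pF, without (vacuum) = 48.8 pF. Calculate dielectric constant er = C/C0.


er = 1196 / 48.8 = 24.51

24.51


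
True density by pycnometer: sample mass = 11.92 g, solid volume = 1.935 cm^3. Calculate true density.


TD = 11.92 / 1.935 = 6.16 g/cm^3

6.16


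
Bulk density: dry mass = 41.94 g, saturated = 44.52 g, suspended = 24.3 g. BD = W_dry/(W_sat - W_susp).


BD = 41.94 / (44.52 - 24.3) = 41.94 / 20.22 = 2.074 g/cm^3

2.074


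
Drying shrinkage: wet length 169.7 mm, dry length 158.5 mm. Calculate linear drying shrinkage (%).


DS = (169.7 - 158.5) / 169.7 * 100 = 6.6%

6.6


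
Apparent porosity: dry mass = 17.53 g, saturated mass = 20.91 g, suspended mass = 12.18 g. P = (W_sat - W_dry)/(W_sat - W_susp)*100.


P = (20.91 - 17.53) / (20.91 - 12.18) * 100 = 3.38 / 8.73 * 100 = 38.7%

38.7


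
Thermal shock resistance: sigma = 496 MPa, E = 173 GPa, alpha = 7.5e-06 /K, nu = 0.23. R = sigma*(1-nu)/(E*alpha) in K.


R = 496*(1-0.23)/(173*1000*7.5e-06) = 294 K

294


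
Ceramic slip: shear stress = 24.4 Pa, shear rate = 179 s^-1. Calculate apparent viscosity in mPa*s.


eta = tau/gamma * 1000 = 24.4/179 * 1000 = 136.3 mPa*s

136.3


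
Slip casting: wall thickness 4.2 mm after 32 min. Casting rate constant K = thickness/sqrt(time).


K = 4.2 / sqrt(32) = 4.2 / 5.6569 = 0.742 mm/min^0.5

0.742


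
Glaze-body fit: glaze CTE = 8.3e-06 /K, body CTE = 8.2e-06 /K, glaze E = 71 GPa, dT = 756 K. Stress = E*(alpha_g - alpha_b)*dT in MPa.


Stress = 71*1000*(8.3e-06 - 8.2e-06)*756 = 5.4 MPa

5.4


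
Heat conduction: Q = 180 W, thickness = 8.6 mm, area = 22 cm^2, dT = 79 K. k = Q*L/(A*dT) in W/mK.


k = 180*8.6/1000/(22/10000*79) = 8.91 W/mK

8.91


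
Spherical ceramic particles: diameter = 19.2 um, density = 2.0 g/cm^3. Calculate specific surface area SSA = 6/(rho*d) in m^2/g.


SSA = 6 / (2.0 * 19.2) = 0.156 m^2/g

0.156


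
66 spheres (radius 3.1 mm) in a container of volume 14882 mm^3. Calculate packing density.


V_sphere = 4/3*pi*3.1^3 = 124.7882 mm^3
Total V = 66*124.7882 = 8236.0212 mm^3
PD = 8236.0212 / 14882 = 0.553

0.553


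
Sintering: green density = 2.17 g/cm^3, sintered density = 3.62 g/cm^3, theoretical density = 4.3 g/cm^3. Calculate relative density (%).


Relative = 3.62 / 4.3 * 100 = 84.2%

84.2


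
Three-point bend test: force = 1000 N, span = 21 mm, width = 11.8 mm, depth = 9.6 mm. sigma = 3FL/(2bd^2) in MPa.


sigma = 3*1000*21/(2*11.8*9.6^2) = 29.0 MPa

29.0


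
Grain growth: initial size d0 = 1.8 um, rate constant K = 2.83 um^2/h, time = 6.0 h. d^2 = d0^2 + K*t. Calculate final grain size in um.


d^2 = 1.8^2 + 2.83*6.0 = 20.22
d = sqrt(20.22) = 4.5 um

4.5


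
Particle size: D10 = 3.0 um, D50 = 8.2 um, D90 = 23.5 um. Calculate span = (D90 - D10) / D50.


Span = (23.5 - 3.0) / 8.2 = 20.5 / 8.2 = 2.5

2.5


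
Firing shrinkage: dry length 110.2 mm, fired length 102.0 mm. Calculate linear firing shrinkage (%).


FS = (110.2 - 102.0) / 110.2 * 100 = 7.44%

7.44


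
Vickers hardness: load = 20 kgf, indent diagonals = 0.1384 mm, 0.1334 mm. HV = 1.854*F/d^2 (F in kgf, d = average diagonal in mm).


d_avg = (0.1384+0.1334)/2 = 0.1359 mm
HV = 1.854*20/0.1359^2 = 2008

2008


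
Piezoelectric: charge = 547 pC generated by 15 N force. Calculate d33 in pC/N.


d33 = 547 / 15 = 36.5 pC/N

36.5


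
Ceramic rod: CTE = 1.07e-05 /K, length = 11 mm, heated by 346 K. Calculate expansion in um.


dL = 1.07e-05 * 11 * 346 * 1000 = 40.724 um

40.724


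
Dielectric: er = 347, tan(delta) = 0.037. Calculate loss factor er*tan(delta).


Loss = 347 * 0.037 = 12.839

12.839


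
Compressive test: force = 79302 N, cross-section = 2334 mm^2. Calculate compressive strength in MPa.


CS = 79302 / 2334 = 34.0 MPa

34.0


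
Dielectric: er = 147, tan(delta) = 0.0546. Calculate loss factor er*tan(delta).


Loss = 147 * 0.0546 = 8.026

8.026


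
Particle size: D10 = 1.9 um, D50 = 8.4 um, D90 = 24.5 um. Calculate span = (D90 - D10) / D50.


Span = (24.5 - 1.9) / 8.4 = 22.6 / 8.4 = 2.69

2.69


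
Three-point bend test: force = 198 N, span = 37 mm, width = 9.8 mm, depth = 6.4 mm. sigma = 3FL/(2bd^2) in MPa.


sigma = 3*198*37/(2*9.8*6.4^2) = 27.4 MPa

27.4


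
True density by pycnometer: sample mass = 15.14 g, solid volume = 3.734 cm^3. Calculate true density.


TD = 15.14 / 3.734 = 4.055 g/cm^3

4.055


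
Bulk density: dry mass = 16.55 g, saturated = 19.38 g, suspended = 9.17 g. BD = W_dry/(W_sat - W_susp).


BD = 16.55 / (19.38 - 9.17) = 16.55 / 10.21 = 1.621 g/cm^3

1.621


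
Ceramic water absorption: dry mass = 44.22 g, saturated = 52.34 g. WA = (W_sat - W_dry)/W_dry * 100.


WA = (52.34 - 44.22) / 44.22 * 100 = 18.36%

18.36


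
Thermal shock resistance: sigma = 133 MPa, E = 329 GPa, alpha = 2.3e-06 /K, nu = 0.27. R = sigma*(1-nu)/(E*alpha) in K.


R = 133*(1-0.27)/(329*1000*2.3e-06) = 128 K

128


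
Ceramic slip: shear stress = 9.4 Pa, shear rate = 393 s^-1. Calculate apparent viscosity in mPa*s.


eta = tau/gamma * 1000 = 9.4/393 * 1000 = 23.9 mPa*s

23.9


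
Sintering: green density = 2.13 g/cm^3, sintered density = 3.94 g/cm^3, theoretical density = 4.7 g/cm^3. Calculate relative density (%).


Relative = 3.94 / 4.7 * 100 = 83.8%

83.8


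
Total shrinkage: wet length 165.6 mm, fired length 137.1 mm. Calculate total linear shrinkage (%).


TS = (165.6 - 137.1) / 165.6 * 100 = 17.21%

17.21


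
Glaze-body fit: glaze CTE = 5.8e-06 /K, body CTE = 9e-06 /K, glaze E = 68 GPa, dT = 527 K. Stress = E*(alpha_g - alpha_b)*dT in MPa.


Stress = 68*1000*(5.8e-06 - 9e-06)*527 = -114.7 MPa

-114.7


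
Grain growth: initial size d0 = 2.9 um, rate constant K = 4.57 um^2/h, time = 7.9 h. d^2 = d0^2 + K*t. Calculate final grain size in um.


d^2 = 2.9^2 + 4.57*7.9 = 44.513
d = sqrt(44.513) = 6.67 um

6.67


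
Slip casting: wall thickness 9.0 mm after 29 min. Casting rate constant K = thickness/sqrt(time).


K = 9.0 / sqrt(29) = 9.0 / 5.3852 = 1.671 mm/min^0.5

1.671


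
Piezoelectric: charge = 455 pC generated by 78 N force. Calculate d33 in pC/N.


d33 = 455 / 78 = 5.8 pC/N

5.8


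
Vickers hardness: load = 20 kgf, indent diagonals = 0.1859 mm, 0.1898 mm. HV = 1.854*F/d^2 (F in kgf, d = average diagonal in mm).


d_avg = (0.1859+0.1898)/2 = 0.18785 mm
HV = 1.854*20/0.18785^2 = 1051

1051


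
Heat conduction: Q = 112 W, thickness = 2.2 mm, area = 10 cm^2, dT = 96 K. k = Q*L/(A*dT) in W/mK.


k = 112*2.2/1000/(10/10000*96) = 2.57 W/mK

2.57


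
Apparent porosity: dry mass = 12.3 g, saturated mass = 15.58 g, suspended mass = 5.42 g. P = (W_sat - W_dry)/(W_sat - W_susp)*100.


P = (15.58 - 12.3) / (15.58 - 5.42) * 100 = 3.28 / 10.16 * 100 = 32.3%

32.3


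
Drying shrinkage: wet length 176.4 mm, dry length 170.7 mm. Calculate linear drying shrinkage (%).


DS = (176.4 - 170.7) / 176.4 * 100 = 3.23%

3.23


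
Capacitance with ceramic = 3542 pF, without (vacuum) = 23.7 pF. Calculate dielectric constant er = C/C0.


er = 3542 / 23.7 = 149.45

149.45


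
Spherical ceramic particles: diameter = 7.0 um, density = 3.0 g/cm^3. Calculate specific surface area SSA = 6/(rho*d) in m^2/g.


SSA = 6 / (3.0 * 7.0) = 0.286 m^2/g

0.286
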